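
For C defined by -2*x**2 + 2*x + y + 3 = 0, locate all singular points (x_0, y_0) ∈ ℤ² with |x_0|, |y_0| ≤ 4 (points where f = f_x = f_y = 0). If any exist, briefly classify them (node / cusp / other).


No singular points in the scanned grid; C is smooth there.

Compute partial derivatives:
  f_x = 2 - 4*x.
  f_y = 1.
f_y = 1 is a nonzero constant, so f_y never vanishes: no point (x, y) can satisfy f = f_x = f_y = 0. In particular no (x, y) ∈ {−4, ..., 4}² is singular; the curve is smooth.


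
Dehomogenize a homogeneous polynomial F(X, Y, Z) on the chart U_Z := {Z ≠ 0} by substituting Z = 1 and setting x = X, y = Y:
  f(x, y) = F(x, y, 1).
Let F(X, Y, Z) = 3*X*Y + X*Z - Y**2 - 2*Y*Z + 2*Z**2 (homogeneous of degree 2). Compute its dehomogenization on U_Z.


f(x, y) = 3*x*y + x - y**2 - 2*y + 2

On U_Z we set Z = 1. Each monomial c·X^i·Y^j·Z^k in F becomes c·x^i·y^j·1^k = c·x^i·y^j.
Substituting Z = 1: F(X, Y, 1) = 3*x*y + x - y**2 - 2*y + 2.
Note: deg(f) ≤ deg(F) = 2; strict inequality happens when F is divisible by Z (lost terms).


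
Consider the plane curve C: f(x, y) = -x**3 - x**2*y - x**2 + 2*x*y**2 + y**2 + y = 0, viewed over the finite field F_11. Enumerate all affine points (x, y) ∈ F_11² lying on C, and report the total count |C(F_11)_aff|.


Affine F_11-points: {(0, 0), (0, 10), (3, 4), (3, 5), (4, 3), (4, 6), (5, 2), (10, 0)}; count = 8.

For each of the 121 pairs (x, y) ∈ F_11², evaluate f(x, y) mod 11. Record the zeros.
  x = 0: [0↦0, 1↦2, 2↦6, 3↦1, 4↦9, 5↦8, 6↦9, 7↦1, 8↦6, 9↦2, 10↦0]  zeros at y ∈ {0, 10}
  x = 1: [0↦9, 1↦1, 2↦10, 3↦3, 4↦2, 5↦7, 6↦7, 7↦2, 8↦3, 9↦10, 10↦1]  zeros at y ∈ ∅
  x = 2: [0↦10, 1↦1, 2↦2, 3↦2, 4↦1, 5↦10, 6↦7, 7↦3, 8↦9, 9↦3, 10↦7]  zeros at y ∈ ∅
  x = 3: [0↦8, 1↦7, 2↦9, 3↦3, 4↦0, 5↦0, 6↦3, 7↦9, 8↦7, 9↦8, 10↦1]  zeros at y ∈ {4, 5}
  x = 4: [0↦8, 1↦2, 2↦3, 3↦0, 4↦4, 5↦4, 6↦0, 7↦3, 8↦2, 9↦8, 10↦10]  zeros at y ∈ {3, 6}
  x = 5: [0↦4, 1↦2, 2↦0, 3↦9, 4↦7, 5↦5, 6↦3, 7↦1, 8↦10, 9↦8, 10↦6]  zeros at y ∈ {2}
  x = 6: [0↦1, 1↦1, 2↦5, 3↦2, 4↦3, 5↦8, 6↦6, 7↦8, 8↦3, 9↦2, 10↦5]  zeros at y ∈ ∅
  x = 7: [0↦4, 1↦4, 2↦1, 3↦6, 4↦8, 5↦7, 6↦3, 7↦7, 8↦8, 9↦6, 10↦1]  zeros at y ∈ ∅
  x = 8: [0↦7, 1↦5, 2↦4, 3↦4, 4↦5, 5↦7, 6↦10, 7↦3, 8↦8, 9↦3, 10↦10]  zeros at y ∈ ∅
  x = 9: [0↦4, 1↦9, 2↦8, 3↦1, 4↦10, 5↦2, 6↦10, 7↦1, 8↦8, 9↦9, 10↦4]  zeros at y ∈ ∅
  x = 10: [0↦0, 1↦10, 2↦7, 3↦2, 4↦6, 5↦8, 6↦8, 7↦6, 8↦2, 9↦7, 10↦10]  zeros at y ∈ {0}
Collecting zeros: affine points = {(0, 0), (0, 10), (3, 4), (3, 5), (4, 3), (4, 6), (5, 2), (10, 0)}.
Total count |C(F_11)_aff| = 8.


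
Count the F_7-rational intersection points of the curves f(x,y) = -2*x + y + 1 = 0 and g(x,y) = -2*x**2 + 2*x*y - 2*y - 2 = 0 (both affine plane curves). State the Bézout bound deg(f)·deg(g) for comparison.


Common zeros: {(0, 6), (3, 5)}; count = 2; Bézout bound = 2.

deg(f) = 1, deg(g) = 2, so Bézout bound = 2.
Scan x ∈ F_7. For each x, list the y ∈ F_7 with f(x, y) ≡ 0 and those with g(x, y) ≡ 0 (mod 7); the common zeros in that column are the intersection.
  x = 0: f ≡ 0 at y ∈ {6}; g ≡ 0 at y ∈ {6}; common: {6}.
  x = 1: f ≡ 0 at y ∈ {1}; g ≡ 0 at y ∈ ∅; common: ∅.
  x = 2: f ≡ 0 at y ∈ {3}; g ≡ 0 at y ∈ {5}; common: ∅.
  x = 3: f ≡ 0 at y ∈ {5}; g ≡ 0 at y ∈ {5}; common: {5}.
  x = 4: f ≡ 0 at y ∈ {0}; g ≡ 0 at y ∈ {1}; common: ∅.
  x = 5: f ≡ 0 at y ∈ {2}; g ≡ 0 at y ∈ {3}; common: ∅.
  x = 6: f ≡ 0 at y ∈ {4}; g ≡ 0 at y ∈ {6}; common: ∅.
Collecting: common zeros = {(0, 6), (3, 5)}, so the count is 2.
Comparison with the Bézout bound: 2 ≤ 2 = deg(f)·deg(g), as expected for curves with no common component (the bound is attained).


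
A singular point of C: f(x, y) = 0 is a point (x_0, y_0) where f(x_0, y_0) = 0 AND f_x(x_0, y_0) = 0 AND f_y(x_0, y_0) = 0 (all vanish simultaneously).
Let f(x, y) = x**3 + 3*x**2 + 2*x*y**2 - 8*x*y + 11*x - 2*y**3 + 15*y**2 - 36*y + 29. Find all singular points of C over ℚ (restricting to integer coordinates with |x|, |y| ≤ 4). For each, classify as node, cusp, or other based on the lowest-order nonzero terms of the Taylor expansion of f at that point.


Singular points: {(-1, 2)}; classification: cusp.

Compute partial derivatives:
  f_x = 3*x**2 + 6*x + 2*y**2 - 8*y + 11.
  f_y = 4*x*y - 8*x - 6*y**2 + 30*y - 36.
Scan x_0 ∈ {−4, ..., 4}. For each x_0, f_y(x_0, y) is a polynomial in y; find its integer roots y ∈ {−4, ..., 4}, then test f_x and f at those candidates.
  x = -4: f_y(-4, y) = -6*y**2 + 14*y - 4; vanishes at y ∈ {2}. (-4, 2): f_x = 27 ≠ 0.
  x = -3: f_y(-3, y) = -6*y**2 + 18*y - 12; vanishes at y ∈ {1, 2}. (-3, 1): f_x = 14 ≠ 0; (-3, 2): f_x = 12 ≠ 0.
  x = -2: f_y(-2, y) = -6*y**2 + 22*y - 20; vanishes at y ∈ {2}. (-2, 2): f_x = 3 ≠ 0.
  x = -1: f_y(-1, y) = -6*y**2 + 26*y - 28; vanishes at y ∈ {2}. (-1, 2): f_x = 0, f = 0 — SINGULAR.
  x = 0: f_y(0, y) = -6*y**2 + 30*y - 36; vanishes at y ∈ {2, 3}. (0, 2): f_x = 3 ≠ 0; (0, 3): f_x = 5 ≠ 0.
  x = 1: f_y(1, y) = -6*y**2 + 34*y - 44; vanishes at y ∈ {2}. (1, 2): f_x = 12 ≠ 0.
  x = 2: f_y(2, y) = -6*y**2 + 38*y - 52; vanishes at y ∈ {2}. (2, 2): f_x = 27 ≠ 0.
  x = 3: f_y(3, y) = -6*y**2 + 42*y - 60; vanishes at y ∈ {2}. (3, 2): f_x = 48 ≠ 0.
  x = 4: f_y(4, y) = -6*y**2 + 46*y - 68; vanishes at y ∈ {2}. (4, 2): f_x = 75 ≠ 0.
Only singular point on the grid: (-1, 2).
Classify: substitute x = -1 + u, y = 2 + v and expand: f = u**3 + 2*u*v**2 - 2*v**3 + v**2.
No constant or linear terms (consistent with a singular point). Quadratic part: v**2. Cubic part: u**3 + 2*u*v**2 - 2*v**3.
The quadratic part v**2 is a perfect square, so there is a single (double) tangent line v = 0, i.e. y = 2. Restricting the cubic part to that line (v = 0) leaves u**3 ≠ 0, so f is not divisible by v and the branch is v² ≈ -u**3 to lowest order — this is a cusp.
Classification: cusp.


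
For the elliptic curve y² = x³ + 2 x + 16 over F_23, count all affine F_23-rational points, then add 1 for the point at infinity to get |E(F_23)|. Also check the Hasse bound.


Affine points = {(0, 4), (0, 19), (3, 7), (3, 16), (5, 6), (5, 17), (9, 2), (9, 21), (10, 1), (10, 22), (11, 9), (11, 14), (13, 10), (13, 13), (16, 2), (16, 21), (17, 8), (17, 15), (19, 6), (19, 17), (20, 11), (20, 12), (21, 2), (21, 21), (22, 6), (22, 17)}; affine count = 26; |E(F_23)| = 27.

Discriminant check: Δ ∝ 4a³ + 27b² = 4·2³ + 27·16² = 4·8 + 27·256 ≡ 21 (mod 23). Nonzero ⇒ E is nonsingular.
For each x ∈ F_23, compute rhs = x³ + 2·x + 16 mod 23, then count y ∈ F_23 with y² ≡ rhs.
  x = 0: rhs = 16, matching y values: 4, 19 (2 points).
  x = 1: rhs = 19, matching y values: none (0 points).
  x = 2: rhs = 5, matching y values: none (0 points).
  x = 3: rhs = 3, matching y values: 7, 16 (2 points).
  x = 4: rhs = 19, matching y values: none (0 points).
  x = 5: rhs = 13, matching y values: 6, 17 (2 points).
  x = 6: rhs = 14, matching y values: none (0 points).
  x = 7: rhs = 5, matching y values: none (0 points).
  x = 8: rhs = 15, matching y values: none (0 points).
  x = 9: rhs = 4, matching y values: 2, 21 (2 points).
  x = 10: rhs = 1, matching y values: 1, 22 (2 points).
  x = 11: rhs = 12, matching y values: 9, 14 (2 points).
  x = 12: rhs = 20, matching y values: none (0 points).
  x = 13: rhs = 8, matching y values: 10, 13 (2 points).
  x = 14: rhs = 5, matching y values: none (0 points).
  x = 15: rhs = 17, matching y values: none (0 points).
  x = 16: rhs = 4, matching y values: 2, 21 (2 points).
  x = 17: rhs = 18, matching y values: 8, 15 (2 points).
  x = 18: rhs = 19, matching y values: none (0 points).
  x = 19: rhs = 13, matching y values: 6, 17 (2 points).
  x = 20: rhs = 6, matching y values: 11, 12 (2 points).
  x = 21: rhs = 4, matching y values: 2, 21 (2 points).
  x = 22: rhs = 13, matching y values: 6, 17 (2 points).
Total affine count: 26.
Full point count |E(F_23)| = 26 + 1 = 27.
Hasse bound: |27 − (23+1)| = |3| = 3 ≤ 2√23 ≈ 9.5917 ✓.


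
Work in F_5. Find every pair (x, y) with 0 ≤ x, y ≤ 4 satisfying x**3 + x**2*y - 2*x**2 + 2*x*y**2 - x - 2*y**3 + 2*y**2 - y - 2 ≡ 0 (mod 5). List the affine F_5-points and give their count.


Affine F_5-points: {(2, 2), (2, 3), (4, 2)}; count = 3.

For each of the 25 pairs (x, y) ∈ F_5², evaluate f(x, y) mod 5. Record the zeros.
  x = 0: [0↦3, 1↦2, 2↦3, 3↦4, 4↦3]  zeros at y ∈ ∅
  x = 1: [0↦1, 1↦3, 2↦1, 3↦3, 4↦2]  zeros at y ∈ ∅
  x = 2: [0↦1, 1↦3, 2↦0, 3↦0, 4↦1]  zeros at y ∈ {2, 3}
  x = 3: [0↦4, 1↦3, 2↦1, 3↦1, 4↦1]  zeros at y ∈ ∅
  x = 4: [0↦1, 1↦4, 2↦0, 3↦2, 4↦3]  zeros at y ∈ {2}
Collecting zeros: affine points = {(2, 2), (2, 3), (4, 2)}.
Total count |C(F_5)_aff| = 3.


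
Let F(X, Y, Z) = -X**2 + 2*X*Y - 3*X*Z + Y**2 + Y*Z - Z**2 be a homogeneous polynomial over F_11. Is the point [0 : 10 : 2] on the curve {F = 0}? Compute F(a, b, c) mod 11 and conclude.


F(0,10,2) ≡ 6 (mod 11); P is NOT on the curve.

Evaluate F(0, 10, 2) term-by-term (mod 11).
  -X**2 ↦ -1·0·1·1 = 0
  2*X*Y ↦ 2·0·10·1 = 0
  -3*X*Z ↦ -3·0·1·2 = 0
  Y**2 ↦ 1·1·100·1 = 100
  Y*Z ↦ 1·1·10·2 = 20
  -Z**2 ↦ -1·1·1·4 = -4
Sum: F(0, 10, 2) = (0) + (0) + (0) + (100) + (20) + (-4) = 116.
Reducing mod 11: 116 ≡ 6 (mod 11).
Since F(a, b, c) ≡ 6 ≠ 0 (mod 11), P does NOT lie on the curve.


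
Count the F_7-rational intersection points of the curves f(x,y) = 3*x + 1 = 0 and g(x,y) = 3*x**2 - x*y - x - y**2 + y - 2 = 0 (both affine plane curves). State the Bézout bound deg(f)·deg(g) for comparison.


Common zeros: ∅; count = 0; Bézout bound = 2.

deg(f) = 1, deg(g) = 2, so Bézout bound = 2.
Scan x ∈ F_7. For each x, list the y ∈ F_7 with f(x, y) ≡ 0 and those with g(x, y) ≡ 0 (mod 7); the common zeros in that column are the intersection.
  x = 0: f ≡ 0 at y ∈ ∅; g ≡ 0 at y ∈ {4}; common: ∅.
  x = 1: f ≡ 0 at y ∈ ∅; g ≡ 0 at y ∈ {0}; common: ∅.
  x = 2: f ≡ 0 at y ∈ {0, 1, 2, 3, 4, 5, 6}; g ≡ 0 at y ∈ ∅; common: ∅.
  x = 3: f ≡ 0 at y ∈ ∅; g ≡ 0 at y ∈ {2, 3}; common: ∅.
  x = 4: f ≡ 0 at y ∈ ∅; g ≡ 0 at y ∈ {0, 4}; common: ∅.
  x = 5: f ≡ 0 at y ∈ ∅; g ≡ 0 at y ∈ {1, 2}; common: ∅.
  x = 6: f ≡ 0 at y ∈ ∅; g ≡ 0 at y ∈ ∅; common: ∅.
Collecting: common zeros = ∅, so the count is 0.
Comparison with the Bézout bound: 0 ≤ 2 = deg(f)·deg(g), as expected for curves with no common component (the affine F_7-count falls short of the bound because intersections may lie at infinity, over extension fields, or carry multiplicity).


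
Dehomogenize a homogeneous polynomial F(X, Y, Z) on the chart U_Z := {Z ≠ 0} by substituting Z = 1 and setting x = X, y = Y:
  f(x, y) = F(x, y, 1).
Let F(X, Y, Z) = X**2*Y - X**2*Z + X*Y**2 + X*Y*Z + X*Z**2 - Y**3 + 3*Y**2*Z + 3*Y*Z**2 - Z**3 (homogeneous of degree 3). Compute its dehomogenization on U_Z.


f(x, y) = x**2*y - x**2 + x*y**2 + x*y + x - y**3 + 3*y**2 + 3*y - 1

On U_Z we set Z = 1. Each monomial c·X^i·Y^j·Z^k in F becomes c·x^i·y^j·1^k = c·x^i·y^j.
Substituting Z = 1: F(X, Y, 1) = x**2*y - x**2 + x*y**2 + x*y + x - y**3 + 3*y**2 + 3*y - 1.
Note: deg(f) ≤ deg(F) = 3; strict inequality happens when F is divisible by Z (lost terms).


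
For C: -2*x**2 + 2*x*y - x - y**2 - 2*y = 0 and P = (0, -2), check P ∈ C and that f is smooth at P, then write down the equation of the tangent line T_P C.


Tangent line at P: -5*x + 2*y + 4 = 0.

Step 1: f(0, -2) = 0, so P lies on C.
Step 2: partial derivatives
  f_x(x, y) = -4*x + 2*y - 1, f_y(x, y) = 2*x - 2*y - 2.
  f_x(P) = -5, f_y(P) = 2 (gradient nonzero, so P is smooth).
Step 3: tangent line at P: -5·(x − 0) + 2·(y − -2) = 0.
Expanding: -5*x + 2*y + 4 = 0.


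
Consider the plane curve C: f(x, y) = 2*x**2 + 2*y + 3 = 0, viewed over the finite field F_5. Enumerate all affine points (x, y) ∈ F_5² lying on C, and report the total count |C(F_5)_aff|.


Affine F_5-points: {(0, 1), (1, 0), (2, 2), (3, 2), (4, 0)}; count = 5.

For each of the 25 pairs (x, y) ∈ F_5², evaluate f(x, y) mod 5. Record the zeros.
  x = 0: [0↦3, 1↦0, 2↦2, 3↦4, 4↦1]  zeros at y ∈ {1}
  x = 1: [0↦0, 1↦2, 2↦4, 3↦1, 4↦3]  zeros at y ∈ {0}
  x = 2: [0↦1, 1↦3, 2↦0, 3↦2, 4↦4]  zeros at y ∈ {2}
  x = 3: [0↦1, 1↦3, 2↦0, 3↦2, 4↦4]  zeros at y ∈ {2}
  x = 4: [0↦0, 1↦2, 2↦4, 3↦1, 4↦3]  zeros at y ∈ {0}
Collecting zeros: affine points = {(0, 1), (1, 0), (2, 2), (3, 2), (4, 0)}.
Total count |C(F_5)_aff| = 5.


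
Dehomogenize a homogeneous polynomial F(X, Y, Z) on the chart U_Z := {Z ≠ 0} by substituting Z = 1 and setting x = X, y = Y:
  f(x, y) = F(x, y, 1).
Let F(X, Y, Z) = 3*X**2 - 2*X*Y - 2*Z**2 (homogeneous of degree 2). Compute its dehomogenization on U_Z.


f(x, y) = 3*x**2 - 2*x*y - 2

On U_Z we set Z = 1. Each monomial c·X^i·Y^j·Z^k in F becomes c·x^i·y^j·1^k = c·x^i·y^j.
Substituting Z = 1: F(X, Y, 1) = 3*x**2 - 2*x*y - 2.
Note: deg(f) ≤ deg(F) = 2; strict inequality happens when F is divisible by Z (lost terms).


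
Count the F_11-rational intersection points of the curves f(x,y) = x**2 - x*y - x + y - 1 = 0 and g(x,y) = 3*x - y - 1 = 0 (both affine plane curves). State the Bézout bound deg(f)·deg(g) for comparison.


Common zeros: {(3, 8), (4, 0)}; count = 2; Bézout bound = 2.

deg(f) = 2, deg(g) = 1, so Bézout bound = 2.
Scan x ∈ F_11. For each x, list the y ∈ F_11 with f(x, y) ≡ 0 and those with g(x, y) ≡ 0 (mod 11); the common zeros in that column are the intersection.
  x = 0: f ≡ 0 at y ∈ {1}; g ≡ 0 at y ∈ {10}; common: ∅.
  x = 1: f ≡ 0 at y ∈ ∅; g ≡ 0 at y ∈ {2}; common: ∅.
  x = 2: f ≡ 0 at y ∈ {1}; g ≡ 0 at y ∈ {5}; common: ∅.
  x = 3: f ≡ 0 at y ∈ {8}; g ≡ 0 at y ∈ {8}; common: {8}.
  x = 4: f ≡ 0 at y ∈ {0}; g ≡ 0 at y ∈ {0}; common: {0}.
  x = 5: f ≡ 0 at y ∈ {2}; g ≡ 0 at y ∈ {3}; common: ∅.
  x = 6: f ≡ 0 at y ∈ {8}; g ≡ 0 at y ∈ {6}; common: ∅.
  x = 7: f ≡ 0 at y ∈ {5}; g ≡ 0 at y ∈ {9}; common: ∅.
  x = 8: f ≡ 0 at y ∈ {0}; g ≡ 0 at y ∈ {1}; common: ∅.
  x = 9: f ≡ 0 at y ∈ {2}; g ≡ 0 at y ∈ {4}; common: ∅.
  x = 10: f ≡ 0 at y ∈ {5}; g ≡ 0 at y ∈ {7}; common: ∅.
Collecting: common zeros = {(3, 8), (4, 0)}, so the count is 2.
Comparison with the Bézout bound: 2 ≤ 2 = deg(f)·deg(g), as expected for curves with no common component (the bound is attained).


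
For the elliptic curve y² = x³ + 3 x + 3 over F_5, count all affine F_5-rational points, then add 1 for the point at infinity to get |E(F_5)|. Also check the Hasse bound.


Affine points = {(3, 2), (3, 3), (4, 2), (4, 3)}; affine count = 4; |E(F_5)| = 5.

Discriminant check: Δ ∝ 4a³ + 27b² = 4·3³ + 27·3² = 4·27 + 27·9 ≡ 1 (mod 5). Nonzero ⇒ E is nonsingular.
For each x ∈ F_5, compute rhs = x³ + 3·x + 3 mod 5, then count y ∈ F_5 with y² ≡ rhs.
  x = 0: rhs = 3, matching y values: none (0 points).
  x = 1: rhs = 2, matching y values: none (0 points).
  x = 2: rhs = 2, matching y values: none (0 points).
  x = 3: rhs = 4, matching y values: 2, 3 (2 points).
  x = 4: rhs = 4, matching y values: 2, 3 (2 points).
Total affine count: 4.
Full point count |E(F_5)| = 4 + 1 = 5.
Hasse bound: |5 − (5+1)| = |-1| = 1 ≤ 2√5 ≈ 4.4721 ✓.


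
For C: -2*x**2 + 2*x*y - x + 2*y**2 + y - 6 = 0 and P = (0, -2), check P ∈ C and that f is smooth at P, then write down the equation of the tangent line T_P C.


Tangent line at P: -5*x - 7*y - 14 = 0.

Step 1: f(0, -2) = 0, so P lies on C.
Step 2: partial derivatives
  f_x(x, y) = -4*x + 2*y - 1, f_y(x, y) = 2*x + 4*y + 1.
  f_x(P) = -5, f_y(P) = -7 (gradient nonzero, so P is smooth).
Step 3: tangent line at P: -5·(x − 0) + -7·(y − -2) = 0.
Expanding: -5*x - 7*y - 14 = 0.


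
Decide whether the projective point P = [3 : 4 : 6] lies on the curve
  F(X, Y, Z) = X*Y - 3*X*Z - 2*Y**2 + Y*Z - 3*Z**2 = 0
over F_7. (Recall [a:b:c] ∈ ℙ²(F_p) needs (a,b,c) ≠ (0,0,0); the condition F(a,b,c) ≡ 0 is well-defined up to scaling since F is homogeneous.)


F(3,4,6) ≡ 3 (mod 7); P is NOT on the curve.

Evaluate F(3, 4, 6) term-by-term (mod 7).
  X*Y ↦ 1·3·4·1 = 12
  -3*X*Z ↦ -3·3·1·6 = -54
  -2*Y**2 ↦ -2·1·16·1 = -32
  Y*Z ↦ 1·1·4·6 = 24
  -3*Z**2 ↦ -3·1·1·36 = -108
Sum: F(3, 4, 6) = (12) + (-54) + (-32) + (24) + (-108) = -158.
Reducing mod 7: -158 ≡ 3 (mod 7).
Since F(a, b, c) ≡ 3 ≠ 0 (mod 7), P does NOT lie on the curve.


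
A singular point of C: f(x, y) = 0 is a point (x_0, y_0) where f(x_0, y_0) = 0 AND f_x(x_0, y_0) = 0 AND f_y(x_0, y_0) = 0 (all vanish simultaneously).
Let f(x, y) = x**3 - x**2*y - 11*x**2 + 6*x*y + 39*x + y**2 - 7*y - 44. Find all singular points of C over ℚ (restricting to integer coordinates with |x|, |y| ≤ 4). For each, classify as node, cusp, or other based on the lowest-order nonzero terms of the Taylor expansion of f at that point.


Singular points: {(3, -1)}; classification: node.

Compute partial derivatives:
  f_x = 3*x**2 - 2*x*y - 22*x + 6*y + 39.
  f_y = -x**2 + 6*x + 2*y - 7.
Scan x_0 ∈ {−4, ..., 4}. For each x_0, f_y(x_0, y) is a polynomial in y; find its integer roots y ∈ {−4, ..., 4}, then test f_x and f at those candidates.
  x = -4: f_y(-4, y) = 2*y - 47; no integer root y with |y| ≤ 4.
  x = -3: f_y(-3, y) = 2*y - 34; no integer root y with |y| ≤ 4.
  x = -2: f_y(-2, y) = 2*y - 23; no integer root y with |y| ≤ 4.
  x = -1: f_y(-1, y) = 2*y - 14; no integer root y with |y| ≤ 4.
  x = 0: f_y(0, y) = 2*y - 7; no integer root y with |y| ≤ 4.
  x = 1: f_y(1, y) = 2*y - 2; vanishes at y ∈ {1}. (1, 1): f_x = 24 ≠ 0.
  x = 2: f_y(2, y) = 2*y + 1; no integer root y with |y| ≤ 4.
  x = 3: f_y(3, y) = 2*y + 2; vanishes at y ∈ {-1}. (3, -1): f_x = 0, f = 0 — SINGULAR.
  x = 4: f_y(4, y) = 2*y + 1; no integer root y with |y| ≤ 4.
Only singular point on the grid: (3, -1).
Classify: substitute x = 3 + u, y = -1 + v and expand: f = u**3 - u**2*v - u**2 + v**2.
No constant or linear terms (consistent with a singular point). Quadratic part: -u**2 + v**2. Cubic part: u**3 - u**2*v.
The quadratic part v**2 - u**2 = (v − u)(v + u) splits into two distinct linear factors, so there are two distinct tangent lines y − -1 = ±(x − 3) — this is a node (ordinary double point).
Classification: node.


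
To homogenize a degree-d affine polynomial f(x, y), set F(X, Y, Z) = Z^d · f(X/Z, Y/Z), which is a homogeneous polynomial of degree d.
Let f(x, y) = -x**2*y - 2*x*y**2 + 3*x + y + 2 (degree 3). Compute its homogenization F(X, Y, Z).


F(X, Y, Z) = -X**2*Y - 2*X*Y**2 + 3*X*Z**2 + Y*Z**2 + 2*Z**3

deg(f) = 3.
Substitute x = X/Z, y = Y/Z into f, then multiply by Z^3.
  monomial -1·x^2·y^1 ↦ -1·X^2·Y^1·Z^0.
  monomial -2·x^1·y^2 ↦ -2·X^1·Y^2·Z^0.
  monomial 3·x^1·y^0 ↦ 3·X^1·Y^0·Z^2.
  monomial 1·x^0·y^1 ↦ 1·X^0·Y^1·Z^2.
  monomial 2·x^0·y^0 ↦ 2·X^0·Y^0·Z^3.
Collecting: F(X, Y, Z) = -X**2*Y - 2*X*Y**2 + 3*X*Z**2 + Y*Z**2 + 2*Z**3.


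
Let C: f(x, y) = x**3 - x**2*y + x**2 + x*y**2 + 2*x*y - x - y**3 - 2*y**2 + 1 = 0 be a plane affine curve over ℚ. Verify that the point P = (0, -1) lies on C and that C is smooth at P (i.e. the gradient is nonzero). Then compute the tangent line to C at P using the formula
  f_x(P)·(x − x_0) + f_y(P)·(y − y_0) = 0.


Tangent line at P: -2*x + y + 1 = 0.

Step 1: f(0, -1) = 0, so P lies on C.
Step 2: partial derivatives
  f_x(x, y) = 3*x**2 - 2*x*y + 2*x + y**2 + 2*y - 1, f_y(x, y) = -x**2 + 2*x*y + 2*x - 3*y**2 - 4*y.
  f_x(P) = -2, f_y(P) = 1 (gradient nonzero, so P is smooth).
Step 3: tangent line at P: -2·(x − 0) + 1·(y − -1) = 0.
Expanding: -2*x + y + 1 = 0.


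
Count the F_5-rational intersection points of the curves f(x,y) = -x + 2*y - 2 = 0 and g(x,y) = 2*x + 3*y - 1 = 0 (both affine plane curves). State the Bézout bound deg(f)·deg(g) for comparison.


Common zeros: {(3, 0)}; count = 1; Bézout bound = 1.

deg(f) = 1, deg(g) = 1, so Bézout bound = 1.
Scan x ∈ F_5. For each x, list the y ∈ F_5 with f(x, y) ≡ 0 and those with g(x, y) ≡ 0 (mod 5); the common zeros in that column are the intersection.
  x = 0: f ≡ 0 at y ∈ {1}; g ≡ 0 at y ∈ {2}; common: ∅.
  x = 1: f ≡ 0 at y ∈ {4}; g ≡ 0 at y ∈ {3}; common: ∅.
  x = 2: f ≡ 0 at y ∈ {2}; g ≡ 0 at y ∈ {4}; common: ∅.
  x = 3: f ≡ 0 at y ∈ {0}; g ≡ 0 at y ∈ {0}; common: {0}.
  x = 4: f ≡ 0 at y ∈ {3}; g ≡ 0 at y ∈ {1}; common: ∅.
Collecting: common zeros = {(3, 0)}, so the count is 1.
Comparison with the Bézout bound: 1 ≤ 1 = deg(f)·deg(g), as expected for curves with no common component (the bound is attained).


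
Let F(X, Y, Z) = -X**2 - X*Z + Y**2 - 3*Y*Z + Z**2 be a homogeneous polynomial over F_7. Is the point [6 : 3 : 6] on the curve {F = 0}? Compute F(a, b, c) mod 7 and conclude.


F(6,3,6) ≡ 3 (mod 7); P is NOT on the curve.

Evaluate F(6, 3, 6) term-by-term (mod 7).
  -X**2 ↦ -1·36·1·1 = -36
  -X*Z ↦ -1·6·1·6 = -36
  Y**2 ↦ 1·1·9·1 = 9
  -3*Y*Z ↦ -3·1·3·6 = -54
  Z**2 ↦ 1·1·1·36 = 36
Sum: F(6, 3, 6) = (-36) + (-36) + (9) + (-54) + (36) = -81.
Reducing mod 7: -81 ≡ 3 (mod 7).
Since F(a, b, c) ≡ 3 ≠ 0 (mod 7), P does NOT lie on the curve.


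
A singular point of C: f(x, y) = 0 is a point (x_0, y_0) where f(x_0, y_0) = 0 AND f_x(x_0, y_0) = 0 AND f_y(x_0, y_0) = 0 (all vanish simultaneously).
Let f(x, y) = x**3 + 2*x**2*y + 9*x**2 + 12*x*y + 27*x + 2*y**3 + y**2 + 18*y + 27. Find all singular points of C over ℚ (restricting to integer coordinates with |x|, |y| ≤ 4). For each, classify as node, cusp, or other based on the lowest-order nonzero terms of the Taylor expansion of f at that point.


Singular points: {(-3, 0)}; classification: cusp.

Compute partial derivatives:
  f_x = 3*x**2 + 4*x*y + 18*x + 12*y + 27.
  f_y = 2*x**2 + 12*x + 6*y**2 + 2*y + 18.
Scan x_0 ∈ {−4, ..., 4}. For each x_0, f_y(x_0, y) is a polynomial in y; find its integer roots y ∈ {−4, ..., 4}, then test f_x and f at those candidates.
  x = -4: f_y(-4, y) = 6*y**2 + 2*y + 2; no integer root y with |y| ≤ 4.
  x = -3: f_y(-3, y) = 6*y**2 + 2*y; vanishes at y ∈ {0}. (-3, 0): f_x = 0, f = 0 — SINGULAR.
  x = -2: f_y(-2, y) = 6*y**2 + 2*y + 2; no integer root y with |y| ≤ 4.
  x = -1: f_y(-1, y) = 6*y**2 + 2*y + 8; no integer root y with |y| ≤ 4.
  x = 0: f_y(0, y) = 6*y**2 + 2*y + 18; no integer root y with |y| ≤ 4.
  x = 1: f_y(1, y) = 6*y**2 + 2*y + 32; no integer root y with |y| ≤ 4.
  x = 2: f_y(2, y) = 6*y**2 + 2*y + 50; no integer root y with |y| ≤ 4.
  x = 3: f_y(3, y) = 6*y**2 + 2*y + 72; no integer root y with |y| ≤ 4.
  x = 4: f_y(4, y) = 6*y**2 + 2*y + 98; no integer root y with |y| ≤ 4.
Only singular point on the grid: (-3, 0).
Classify: substitute x = -3 + u, y = 0 + v and expand: f = u**3 + 2*u**2*v + 2*v**3 + v**2.
No constant or linear terms (consistent with a singular point). Quadratic part: v**2. Cubic part: u**3 + 2*u**2*v + 2*v**3.
The quadratic part v**2 is a perfect square, so there is a single (double) tangent line v = 0, i.e. y = 0. Restricting the cubic part to that line (v = 0) leaves u**3 ≠ 0, so f is not divisible by v and the branch is v² ≈ -u**3 to lowest order — this is a cusp.
Classification: cusp.


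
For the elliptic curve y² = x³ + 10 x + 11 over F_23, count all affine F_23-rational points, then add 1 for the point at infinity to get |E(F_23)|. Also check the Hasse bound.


Affine points = {(2, 4), (2, 19), (4, 0), (5, 5), (5, 18), (9, 5), (9, 18), (11, 7), (11, 16), (16, 9), (16, 14), (20, 0), (21, 11), (21, 12), (22, 0)}; affine count = 15; |E(F_23)| = 16.

Discriminant check: Δ ∝ 4a³ + 27b² = 4·10³ + 27·11² = 4·1000 + 27·121 ≡ 22 (mod 23). Nonzero ⇒ E is nonsingular.
For each x ∈ F_23, compute rhs = x³ + 10·x + 11 mod 23, then count y ∈ F_23 with y² ≡ rhs.
  x = 0: rhs = 11, matching y values: none (0 points).
  x = 1: rhs = 22, matching y values: none (0 points).
  x = 2: rhs = 16, matching y values: 4, 19 (2 points).
  x = 3: rhs = 22, matching y values: none (0 points).
  x = 4: rhs = 0, matching y values: 0 (1 points).
  x = 5: rhs = 2, matching y values: 5, 18 (2 points).
  x = 6: rhs = 11, matching y values: none (0 points).
  x = 7: rhs = 10, matching y values: none (0 points).
  x = 8: rhs = 5, matching y values: none (0 points).
  x = 9: rhs = 2, matching y values: 5, 18 (2 points).
  x = 10: rhs = 7, matching y values: none (0 points).
  x = 11: rhs = 3, matching y values: 7, 16 (2 points).
  x = 12: rhs = 19, matching y values: none (0 points).
  x = 13: rhs = 15, matching y values: none (0 points).
  x = 14: rhs = 20, matching y values: none (0 points).
  x = 15: rhs = 17, matching y values: none (0 points).
  x = 16: rhs = 12, matching y values: 9, 14 (2 points).
  x = 17: rhs = 11, matching y values: none (0 points).
  x = 18: rhs = 20, matching y values: none (0 points).
  x = 19: rhs = 22, matching y values: none (0 points).
  x = 20: rhs = 0, matching y values: 0 (1 points).
  x = 21: rhs = 6, matching y values: 11, 12 (2 points).
  x = 22: rhs = 0, matching y values: 0 (1 points).
Total affine count: 15.
Full point count |E(F_23)| = 15 + 1 = 16.
Hasse bound: |16 − (23+1)| = |-8| = 8 ≤ 2√23 ≈ 9.5917 ✓.


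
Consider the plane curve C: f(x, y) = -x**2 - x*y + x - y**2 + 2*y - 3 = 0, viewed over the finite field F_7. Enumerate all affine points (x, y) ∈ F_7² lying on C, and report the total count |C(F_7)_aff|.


Affine F_7-points: {(2, 3), (2, 4), (3, 3), (4, 6), (5, 5), (5, 6)}; count = 6.

For each of the 49 pairs (x, y) ∈ F_7², evaluate f(x, y) mod 7. Record the zeros.
  x = 0: [0↦4, 1↦5, 2↦4, 3↦1, 4↦3, 5↦3, 6↦1]  zeros at y ∈ ∅
  x = 1: [0↦4, 1↦4, 2↦2, 3↦5, 4↦6, 5↦5, 6↦2]  zeros at y ∈ ∅
  x = 2: [0↦2, 1↦1, 2↦5, 3↦0, 4↦0, 5↦5, 6↦1]  zeros at y ∈ {3, 4}
  x = 3: [0↦5, 1↦3, 2↦6, 3↦0, 4↦6, 5↦3, 6↦5]  zeros at y ∈ {3}
  x = 4: [0↦6, 1↦3, 2↦5, 3↦5, 4↦3, 5↦6, 6↦0]  zeros at y ∈ {6}
  x = 5: [0↦5, 1↦1, 2↦2, 3↦1, 4↦5, 5↦0, 6↦0]  zeros at y ∈ {5, 6}
  x = 6: [0↦2, 1↦4, 2↦4, 3↦2, 4↦5, 5↦6, 6↦5]  zeros at y ∈ ∅
Collecting zeros: affine points = {(2, 3), (2, 4), (3, 3), (4, 6), (5, 5), (5, 6)}.
Total count |C(F_7)_aff| = 6.


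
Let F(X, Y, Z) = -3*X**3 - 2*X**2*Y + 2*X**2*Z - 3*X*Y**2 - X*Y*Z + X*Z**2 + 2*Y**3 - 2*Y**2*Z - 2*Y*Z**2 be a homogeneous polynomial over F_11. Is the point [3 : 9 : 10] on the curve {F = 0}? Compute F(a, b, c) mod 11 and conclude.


F(3,9,10) ≡ 4 (mod 11); P is NOT on the curve.

Evaluate F(3, 9, 10) term-by-term (mod 11).
  -3*X**3 ↦ -3·27·1·1 = -81
  -2*X**2*Y ↦ -2·9·9·1 = -162
  2*X**2*Z ↦ 2·9·1·10 = 180
  -3*X*Y**2 ↦ -3·3·81·1 = -729
  -X*Y*Z ↦ -1·3·9·10 = -270
  X*Z**2 ↦ 1·3·1·100 = 300
  2*Y**3 ↦ 2·1·729·1 = 1458
  -2*Y**2*Z ↦ -2·1·81·10 = -1620
  -2*Y*Z**2 ↦ -2·1·9·100 = -1800
Sum: F(3, 9, 10) = (-81) + (-162) + (180) + (-729) + (-270) + (300) + (1458) + (-1620) + (-1800) = -2724.
Reducing mod 11: -2724 ≡ 4 (mod 11).
Since F(a, b, c) ≡ 4 ≠ 0 (mod 11), P does NOT lie on the curve.


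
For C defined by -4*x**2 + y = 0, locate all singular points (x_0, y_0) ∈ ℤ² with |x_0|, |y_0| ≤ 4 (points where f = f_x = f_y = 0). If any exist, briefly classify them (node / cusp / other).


No singular points in the scanned grid; C is smooth there.

Compute partial derivatives:
  f_x = -8*x.
  f_y = 1.
f_y = 1 is a nonzero constant, so f_y never vanishes: no point (x, y) can satisfy f = f_x = f_y = 0. In particular no (x, y) ∈ {−4, ..., 4}² is singular; the curve is smooth.


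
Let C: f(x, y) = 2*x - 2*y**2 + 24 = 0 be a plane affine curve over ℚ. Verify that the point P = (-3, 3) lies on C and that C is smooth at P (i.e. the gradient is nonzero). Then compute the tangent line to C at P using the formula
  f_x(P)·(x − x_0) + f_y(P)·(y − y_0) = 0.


Tangent line at P: 2*x - 12*y + 42 = 0.

Step 1: f(-3, 3) = 0, so P lies on C.
Step 2: partial derivatives
  f_x(x, y) = 2, f_y(x, y) = -4*y.
  f_x(P) = 2, f_y(P) = -12 (gradient nonzero, so P is smooth).
Step 3: tangent line at P: 2·(x − -3) + -12·(y − 3) = 0.
Expanding: 2*x - 12*y + 42 = 0.


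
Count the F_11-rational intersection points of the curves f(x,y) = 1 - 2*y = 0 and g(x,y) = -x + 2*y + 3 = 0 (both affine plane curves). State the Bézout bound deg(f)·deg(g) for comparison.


Common zeros: {(4, 6)}; count = 1; Bézout bound = 1.

deg(f) = 1, deg(g) = 1, so Bézout bound = 1.
Scan x ∈ F_11. For each x, list the y ∈ F_11 with f(x, y) ≡ 0 and those with g(x, y) ≡ 0 (mod 11); the common zeros in that column are the intersection.
  x = 0: f ≡ 0 at y ∈ {6}; g ≡ 0 at y ∈ {4}; common: ∅.
  x = 1: f ≡ 0 at y ∈ {6}; g ≡ 0 at y ∈ {10}; common: ∅.
  x = 2: f ≡ 0 at y ∈ {6}; g ≡ 0 at y ∈ {5}; common: ∅.
  x = 3: f ≡ 0 at y ∈ {6}; g ≡ 0 at y ∈ {0}; common: ∅.
  x = 4: f ≡ 0 at y ∈ {6}; g ≡ 0 at y ∈ {6}; common: {6}.
  x = 5: f ≡ 0 at y ∈ {6}; g ≡ 0 at y ∈ {1}; common: ∅.
  x = 6: f ≡ 0 at y ∈ {6}; g ≡ 0 at y ∈ {7}; common: ∅.
  x = 7: f ≡ 0 at y ∈ {6}; g ≡ 0 at y ∈ {2}; common: ∅.
  x = 8: f ≡ 0 at y ∈ {6}; g ≡ 0 at y ∈ {8}; common: ∅.
  x = 9: f ≡ 0 at y ∈ {6}; g ≡ 0 at y ∈ {3}; common: ∅.
  x = 10: f ≡ 0 at y ∈ {6}; g ≡ 0 at y ∈ {9}; common: ∅.
Collecting: common zeros = {(4, 6)}, so the count is 1.
Comparison with the Bézout bound: 1 ≤ 1 = deg(f)·deg(g), as expected for curves with no common component (the bound is attained).


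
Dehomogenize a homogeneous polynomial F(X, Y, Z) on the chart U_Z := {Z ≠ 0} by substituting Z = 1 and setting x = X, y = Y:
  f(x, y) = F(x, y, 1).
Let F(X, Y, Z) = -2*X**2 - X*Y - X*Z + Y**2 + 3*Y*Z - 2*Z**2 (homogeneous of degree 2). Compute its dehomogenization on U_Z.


f(x, y) = -2*x**2 - x*y - x + y**2 + 3*y - 2

On U_Z we set Z = 1. Each monomial c·X^i·Y^j·Z^k in F becomes c·x^i·y^j·1^k = c·x^i·y^j.
Substituting Z = 1: F(X, Y, 1) = -2*x**2 - x*y - x + y**2 + 3*y - 2.
Note: deg(f) ≤ deg(F) = 2; strict inequality happens when F is divisible by Z (lost terms).


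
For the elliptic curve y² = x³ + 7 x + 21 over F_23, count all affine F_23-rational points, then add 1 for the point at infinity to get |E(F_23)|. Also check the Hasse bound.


Affine points = {(1, 11), (1, 12), (3, 0), (6, 7), (6, 16), (9, 10), (9, 13), (11, 7), (11, 16), (12, 4), (12, 19), (13, 3), (13, 20), (17, 4), (17, 19), (22, 6), (22, 17)}; affine count = 17; |E(F_23)| = 18.

Discriminant check: Δ ∝ 4a³ + 27b² = 4·7³ + 27·21² = 4·343 + 27·441 ≡ 8 (mod 23). Nonzero ⇒ E is nonsingular.
For each x ∈ F_23, compute rhs = x³ + 7·x + 21 mod 23, then count y ∈ F_23 with y² ≡ rhs.
  x = 0: rhs = 21, matching y values: none (0 points).
  x = 1: rhs = 6, matching y values: 11, 12 (2 points).
  x = 2: rhs = 20, matching y values: none (0 points).
  x = 3: rhs = 0, matching y values: 0 (1 points).
  x = 4: rhs = 21, matching y values: none (0 points).
  x = 5: rhs = 20, matching y values: none (0 points).
  x = 6: rhs = 3, matching y values: 7, 16 (2 points).
  x = 7: rhs = 22, matching y values: none (0 points).
  x = 8: rhs = 14, matching y values: none (0 points).
  x = 9: rhs = 8, matching y values: 10, 13 (2 points).
  x = 10: rhs = 10, matching y values: none (0 points).
  x = 11: rhs = 3, matching y values: 7, 16 (2 points).
  x = 12: rhs = 16, matching y values: 4, 19 (2 points).
  x = 13: rhs = 9, matching y values: 3, 20 (2 points).
  x = 14: rhs = 11, matching y values: none (0 points).
  x = 15: rhs = 5, matching y values: none (0 points).
  x = 16: rhs = 20, matching y values: none (0 points).
  x = 17: rhs = 16, matching y values: 4, 19 (2 points).
  x = 18: rhs = 22, matching y values: none (0 points).
  x = 19: rhs = 21, matching y values: none (0 points).
  x = 20: rhs = 19, matching y values: none (0 points).
  x = 21: rhs = 22, matching y values: none (0 points).
  x = 22: rhs = 13, matching y values: 6, 17 (2 points).
Total affine count: 17.
Full point count |E(F_23)| = 17 + 1 = 18.
Hasse bound: |18 − (23+1)| = |-6| = 6 ≤ 2√23 ≈ 9.5917 ✓.


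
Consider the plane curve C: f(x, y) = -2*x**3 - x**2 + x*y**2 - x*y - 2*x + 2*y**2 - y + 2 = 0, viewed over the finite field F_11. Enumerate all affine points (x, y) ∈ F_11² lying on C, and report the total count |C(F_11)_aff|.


Affine F_11-points: {(2, 0), (2, 9), (3, 1), (3, 2), (6, 8), (9, 4)}; count = 6.

For each of the 121 pairs (x, y) ∈ F_11², evaluate f(x, y) mod 11. Record the zeros.
  x = 0: [0↦2, 1↦3, 2↦8, 3↦6, 4↦8, 5↦3, 6↦2, 7↦5, 8↦1, 9↦1, 10↦5]  zeros at y ∈ ∅
  x = 1: [0↦8, 1↦9, 2↦5, 3↦7, 4↦4, 5↦7, 6↦5, 7↦9, 8↦8, 9↦2, 10↦2]  zeros at y ∈ ∅
  x = 2: [0↦0, 1↦1, 2↦10, 3↦5, 4↦8, 5↦8, 6↦5, 7↦10, 8↦1, 9↦0, 10↦7]  zeros at y ∈ {0, 9}
  x = 3: [0↦10, 1↦0, 2↦0, 3↦10, 4↦8, 5↦5, 6↦1, 7↦7, 8↦1, 9↦5, 10↦8]  zeros at y ∈ {1, 2}
  x = 4: [0↦4, 1↦5, 2↦7, 3↦10, 4↦3, 5↦8, 6↦3, 7↦10, 8↦7, 9↦5, 10↦4]  zeros at y ∈ ∅
  x = 5: [0↦3, 1↦4, 2↦8, 3↦4, 4↦3, 5↦5, 6↦10, 7↦7, 8↦7, 9↦10, 10↦5]  zeros at y ∈ ∅
  x = 6: [0↦6, 1↦7, 2↦2, 3↦2, 4↦7, 5↦6, 6↦10, 7↦8, 8↦0, 9↦8, 10↦10]  zeros at y ∈ {8}
  x = 7: [0↦1, 1↦2, 2↦10, 3↦3, 4↦3, 5↦10, 6↦2, 7↦1, 8↦7, 9↦9, 10↦7]  zeros at y ∈ ∅
  x = 8: [0↦9, 1↦10, 2↦9, 3↦6, 4↦1, 5↦5, 6↦7, 7↦7, 8↦5, 9↦1, 10↦6]  zeros at y ∈ ∅
  x = 9: [0↦7, 1↦8, 2↦9, 3↦10, 4↦0, 5↦1, 6↦2, 7↦3, 8↦4, 9↦5, 10↦6]  zeros at y ∈ {4}
  x = 10: [0↦5, 1↦6, 2↦9, 3↦3, 4↦10, 5↦8, 6↦8, 7↦10, 8↦3, 9↦9, 10↦6]  zeros at y ∈ ∅
Collecting zeros: affine points = {(2, 0), (2, 9), (3, 1), (3, 2), (6, 8), (9, 4)}.
Total count |C(F_11)_aff| = 6.


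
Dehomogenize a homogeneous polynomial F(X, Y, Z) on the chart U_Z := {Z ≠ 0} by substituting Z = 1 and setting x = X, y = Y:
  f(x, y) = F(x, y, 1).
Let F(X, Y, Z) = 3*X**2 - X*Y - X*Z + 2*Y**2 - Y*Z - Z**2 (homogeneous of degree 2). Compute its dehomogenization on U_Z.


f(x, y) = 3*x**2 - x*y - x + 2*y**2 - y - 1

On U_Z we set Z = 1. Each monomial c·X^i·Y^j·Z^k in F becomes c·x^i·y^j·1^k = c·x^i·y^j.
Substituting Z = 1: F(X, Y, 1) = 3*x**2 - x*y - x + 2*y**2 - y - 1.
Note: deg(f) ≤ deg(F) = 2; strict inequality happens when F is divisible by Z (lost terms).


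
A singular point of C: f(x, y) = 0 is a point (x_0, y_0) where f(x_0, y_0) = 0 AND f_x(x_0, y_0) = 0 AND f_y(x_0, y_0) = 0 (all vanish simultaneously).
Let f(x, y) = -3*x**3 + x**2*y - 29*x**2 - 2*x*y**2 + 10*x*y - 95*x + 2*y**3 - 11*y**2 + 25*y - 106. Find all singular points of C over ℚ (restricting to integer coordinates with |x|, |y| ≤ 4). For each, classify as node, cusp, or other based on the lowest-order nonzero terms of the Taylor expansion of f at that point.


Singular points: {(-3, 1)}; classification: node.

Compute partial derivatives:
  f_x = -9*x**2 + 2*x*y - 58*x - 2*y**2 + 10*y - 95.
  f_y = x**2 - 4*x*y + 10*x + 6*y**2 - 22*y + 25.
Scan x_0 ∈ {−4, ..., 4}. For each x_0, f_y(x_0, y) is a polynomial in y; find its integer roots y ∈ {−4, ..., 4}, then test f_x and f at those candidates.
  x = -4: f_y(-4, y) = 6*y**2 - 6*y + 1; no integer root y with |y| ≤ 4.
  x = -3: f_y(-3, y) = 6*y**2 - 10*y + 4; vanishes at y ∈ {1}. (-3, 1): f_x = 0, f = 0 — SINGULAR.
  x = -2: f_y(-2, y) = 6*y**2 - 14*y + 9; no integer root y with |y| ≤ 4.
  x = -1: f_y(-1, y) = 6*y**2 - 18*y + 16; no integer root y with |y| ≤ 4.
  x = 0: f_y(0, y) = 6*y**2 - 22*y + 25; no integer root y with |y| ≤ 4.
  x = 1: f_y(1, y) = 6*y**2 - 26*y + 36; no integer root y with |y| ≤ 4.
  x = 2: f_y(2, y) = 6*y**2 - 30*y + 49; no integer root y with |y| ≤ 4.
  x = 3: f_y(3, y) = 6*y**2 - 34*y + 64; no integer root y with |y| ≤ 4.
  x = 4: f_y(4, y) = 6*y**2 - 38*y + 81; no integer root y with |y| ≤ 4.
Only singular point on the grid: (-3, 1).
Classify: substitute x = -3 + u, y = 1 + v and expand: f = -3*u**3 + u**2*v - u**2 - 2*u*v**2 + 2*v**3 + v**2.
No constant or linear terms (consistent with a singular point). Quadratic part: -u**2 + v**2. Cubic part: -3*u**3 + u**2*v - 2*u*v**2 + 2*v**3.
The quadratic part v**2 - u**2 = (v − u)(v + u) splits into two distinct linear factors, so there are two distinct tangent lines y − 1 = ±(x − -3) — this is a node (ordinary double point).
Classification: node.


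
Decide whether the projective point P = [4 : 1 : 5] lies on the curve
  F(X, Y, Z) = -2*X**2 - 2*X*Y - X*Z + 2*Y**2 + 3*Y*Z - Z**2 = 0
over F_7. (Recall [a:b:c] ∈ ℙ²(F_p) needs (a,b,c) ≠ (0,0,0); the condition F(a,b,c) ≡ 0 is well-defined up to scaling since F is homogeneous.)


F(4,1,5) ≡ 2 (mod 7); P is NOT on the curve.

Evaluate F(4, 1, 5) term-by-term (mod 7).
  -2*X**2 ↦ -2·16·1·1 = -32
  -2*X*Y ↦ -2·4·1·1 = -8
  -X*Z ↦ -1·4·1·5 = -20
  2*Y**2 ↦ 2·1·1·1 = 2
  3*Y*Z ↦ 3·1·1·5 = 15
  -Z**2 ↦ -1·1·1·25 = -25
Sum: F(4, 1, 5) = (-32) + (-8) + (-20) + (2) + (15) + (-25) = -68.
Reducing mod 7: -68 ≡ 2 (mod 7).
Since F(a, b, c) ≡ 2 ≠ 0 (mod 7), P does NOT lie on the curve.


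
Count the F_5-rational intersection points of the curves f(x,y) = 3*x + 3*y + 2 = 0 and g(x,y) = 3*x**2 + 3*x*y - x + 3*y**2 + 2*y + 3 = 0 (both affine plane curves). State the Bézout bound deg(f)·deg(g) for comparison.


Common zeros: {(1, 0)}; count = 1; Bézout bound = 2.

deg(f) = 1, deg(g) = 2, so Bézout bound = 2.
Scan x ∈ F_5. For each x, list the y ∈ F_5 with f(x, y) ≡ 0 and those with g(x, y) ≡ 0 (mod 5); the common zeros in that column are the intersection.
  x = 0: f ≡ 0 at y ∈ {1}; g ≡ 0 at y ∈ ∅; common: ∅.
  x = 1: f ≡ 0 at y ∈ {0}; g ≡ 0 at y ∈ {0}; common: {0}.
  x = 2: f ≡ 0 at y ∈ {4}; g ≡ 0 at y ∈ ∅; common: ∅.
  x = 3: f ≡ 0 at y ∈ {3}; g ≡ 0 at y ∈ ∅; common: ∅.
  x = 4: f ≡ 0 at y ∈ {2}; g ≡ 0 at y ∈ ∅; common: ∅.
Collecting: common zeros = {(1, 0)}, so the count is 1.
Comparison with the Bézout bound: 1 ≤ 2 = deg(f)·deg(g), as expected for curves with no common component (the affine F_5-count falls short of the bound because intersections may lie at infinity, over extension fields, or carry multiplicity).


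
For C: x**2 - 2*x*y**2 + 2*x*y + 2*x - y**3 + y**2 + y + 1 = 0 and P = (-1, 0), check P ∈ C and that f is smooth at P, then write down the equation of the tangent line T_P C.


Tangent line at P: -y = 0.

Step 1: f(-1, 0) = 0, so P lies on C.
Step 2: partial derivatives
  f_x(x, y) = 2*x - 2*y**2 + 2*y + 2, f_y(x, y) = -4*x*y + 2*x - 3*y**2 + 2*y + 1.
  f_x(P) = 0, f_y(P) = -1 (gradient nonzero, so P is smooth).
Step 3: tangent line at P: 0·(x − -1) + -1·(y − 0) = 0.
Expanding: -y = 0.


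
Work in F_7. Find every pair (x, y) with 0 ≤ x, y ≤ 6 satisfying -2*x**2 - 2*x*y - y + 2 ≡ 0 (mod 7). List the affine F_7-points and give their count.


Affine F_7-points: {(0, 2), (1, 0), (2, 3), (4, 6), (5, 2), (6, 0)}; count = 6.

For each of the 49 pairs (x, y) ∈ F_7², evaluate f(x, y) mod 7. Record the zeros.
  x = 0: [0↦2, 1↦1, 2↦0, 3↦6, 4↦5, 5↦4, 6↦3]  zeros at y ∈ {2}
  x = 1: [0↦0, 1↦4, 2↦1, 3↦5, 4↦2, 5↦6, 6↦3]  zeros at y ∈ {0}
  x = 2: [0↦1, 1↦3, 2↦5, 3↦0, 4↦2, 5↦4, 6↦6]  zeros at y ∈ {3}
  x = 3: [0↦5, 1↦5, 2↦5, 3↦5, 4↦5, 5↦5, 6↦5]  zeros at y ∈ ∅
  x = 4: [0↦5, 1↦3, 2↦1, 3↦6, 4↦4, 5↦2, 6↦0]  zeros at y ∈ {6}
  x = 5: [0↦1, 1↦4, 2↦0, 3↦3, 4↦6, 5↦2, 6↦5]  zeros at y ∈ {2}
  x = 6: [0↦0, 1↦1, 2↦2, 3↦3, 4↦4, 5↦5, 6↦6]  zeros at y ∈ {0}
Collecting zeros: affine points = {(0, 2), (1, 0), (2, 3), (4, 6), (5, 2), (6, 0)}.
Total count |C(F_7)_aff| = 6.
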